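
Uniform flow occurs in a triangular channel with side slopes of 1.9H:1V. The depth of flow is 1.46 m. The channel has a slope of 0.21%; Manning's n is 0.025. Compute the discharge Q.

For a triangular section with side slope z = 1.9: A = zy² = 1.9×1.46² = 4.05 m²; P = 2y√(1+z²) = 2×1.46×2.147 = 6.27 m.
Hydraulic radius R = A/P = 4.05/6.27 = 0.646 m.
Manning's equation: Q = (1/n) A R^(2/3) S^(1/2) = (1/0.025) × 4.05 × 0.646^(2/3) × 0.0021^(1/2) = 5.55 m³/s.

Q = 5.55 m³/s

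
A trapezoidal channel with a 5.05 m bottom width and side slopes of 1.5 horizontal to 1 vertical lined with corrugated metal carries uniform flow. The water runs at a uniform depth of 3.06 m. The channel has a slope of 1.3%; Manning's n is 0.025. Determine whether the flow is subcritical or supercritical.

supercritical

With bottom width b = 5.05 m and side slope z = 1.5: A = (b + zy)y = (5.05 + 1.5×3.06)×3.06 = 29.5 m²; P = b + 2y√(1+z²) = 5.05 + 2×3.06×1.803 = 16.08 m.
Hydraulic radius R = A/P = 29.5/16.08 = 1.834 m.
V = (1/n) R^(2/3) √S = (1/0.025) × 1.834^(2/3) × √0.013 = 6.834 m/s. Hydraulic depth D_h = A/T = 29.5/14.23 = 2.073 m.
Froude number Fr = V/√(g·D_h) = 6.834/√(9.81×2.073) = 1.52, which is greater than 1, so the flow is supercritical.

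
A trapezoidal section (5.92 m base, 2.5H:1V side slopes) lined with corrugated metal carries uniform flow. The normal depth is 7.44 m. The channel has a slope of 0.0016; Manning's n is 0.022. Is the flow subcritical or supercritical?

subcritical

With bottom width b = 5.92 m and side slope z = 2.5: A = (b + zy)y = (5.92 + 2.5×7.44)×7.44 = 182.4 m²; P = b + 2y√(1+z²) = 5.92 + 2×7.44×2.693 = 45.99 m.
Hydraulic radius R = A/P = 182.4/45.99 = 3.967 m.
V = (1/n) R^(2/3) √S = (1/0.022) × 3.967^(2/3) × √0.0016 = 4.556 m/s. Hydraulic depth D_h = A/T = 182.4/43.12 = 4.231 m.
Froude number Fr = V/√(g·D_h) = 4.556/√(9.81×4.231) = 0.707, which is less than 1, so the flow is subcritical.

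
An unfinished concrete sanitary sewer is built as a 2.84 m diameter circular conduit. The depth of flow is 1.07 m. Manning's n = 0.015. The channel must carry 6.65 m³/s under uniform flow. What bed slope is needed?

S = 0.0043

For a circular section of diameter D = 2.84 m at depth y = 1.07 m, the central angle is θ = 2 arccos(1 − 2y/D) = 2.644 rad. Then A = (D²/8)(θ − sin θ) = 2.184 m² and P = Dθ/2 = 3.754 m.
Hydraulic radius R = A/P = 2.184/3.754 = 0.5817 m.
From Manning's equation, S = [nQ / (1 A R^(2/3))]² = [0.015 × 6.65 / (1 × 2.184 × 0.5817^(2/3))]² = 0.0043.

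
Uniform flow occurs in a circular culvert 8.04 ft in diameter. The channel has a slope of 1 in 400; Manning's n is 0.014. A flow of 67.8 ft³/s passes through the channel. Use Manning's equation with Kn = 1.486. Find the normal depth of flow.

Manning's equation rearranged: A R^(2/3) = nQ / (1.486·√S) = 0.014 × 67.8 / (1.486 × √0.0025) = 12.78.
At y = 1.94 ft: A R^(2/3) = 10.32 — too small.
At y = 2.7 ft: A R^(2/3) = 19.66 — too large.
At y = 2.16 ft: A R^(2/3) = 12.77 — close enough.

y_n = 2.16 ft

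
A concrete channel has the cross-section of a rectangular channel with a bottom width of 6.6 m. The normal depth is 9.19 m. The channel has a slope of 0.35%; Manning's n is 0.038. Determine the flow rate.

Q = 171 m³/s

Flow area A = b·y = 6.6 × 9.19 = 60.65 m². Wetted perimeter P = b + 2y = 6.6 + 2×9.19 = 24.98 m.
Hydraulic radius R = A/P = 60.65/24.98 = 2.428 m.
Manning's equation: Q = (1/n) A R^(2/3) S^(1/2) = (1/0.038) × 60.65 × 2.428^(2/3) × 0.0035^(1/2) = 171 m³/s.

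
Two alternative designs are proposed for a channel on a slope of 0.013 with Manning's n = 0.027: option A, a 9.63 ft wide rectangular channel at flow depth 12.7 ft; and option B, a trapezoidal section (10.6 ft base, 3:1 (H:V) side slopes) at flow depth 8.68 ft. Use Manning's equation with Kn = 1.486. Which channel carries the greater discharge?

Channel A: Flow area A = b·y = 9.63 × 12.7 = 122.3 ft². Wetted perimeter P = b + 2y = 9.63 + 2×12.7 = 35.03 ft. Hydraulic radius R = A/P = 122.3/35.03 = 3.491 ft. Q_A = (1.486/0.027)·122.3·3.491^(2/3)·√0.013 = 1766 ft³/s.
Channel B: With bottom width b = 10.6 ft and side slope z = 3: A = (b + zy)y = (10.6 + 3×8.68)×8.68 = 318 ft²; P = b + 2y√(1+z²) = 10.6 + 2×8.68×3.162 = 65.5 ft. Hydraulic radius R = A/P = 318/65.5 = 4.856 ft. Q_B = (1.486/0.027)·318·4.856^(2/3)·√0.013 = 5723 ft³/s.
Q_A = 1766 ft³/s vs Q_B = 5723 ft³/s, so channel B carries more.

channel B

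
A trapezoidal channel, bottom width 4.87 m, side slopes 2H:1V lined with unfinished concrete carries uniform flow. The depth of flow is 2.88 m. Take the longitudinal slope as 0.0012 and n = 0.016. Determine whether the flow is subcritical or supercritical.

With bottom width b = 4.87 m and side slope z = 2: A = (b + zy)y = (4.87 + 2×2.88)×2.88 = 30.61 m²; P = b + 2y√(1+z²) = 4.87 + 2×2.88×2.236 = 17.75 m.
Hydraulic radius R = A/P = 30.61/17.75 = 1.725 m.
V = (1/n) R^(2/3) √S = (1/0.016) × 1.725^(2/3) × √0.0012 = 3.114 m/s. Hydraulic depth D_h = A/T = 30.61/16.39 = 1.868 m.
Froude number Fr = V/√(g·D_h) = 3.114/√(9.81×1.868) = 0.727, which is less than 1, so the flow is subcritical.

subcritical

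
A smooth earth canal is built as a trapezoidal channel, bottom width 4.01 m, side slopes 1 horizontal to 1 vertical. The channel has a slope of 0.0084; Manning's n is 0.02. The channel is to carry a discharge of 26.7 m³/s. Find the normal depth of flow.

y_n = 1.23 m

Manning's equation rearranged: A R^(2/3) = nQ / (1·√S) = 0.02 × 26.7 / (√0.0084) = 5.826.
Try y = 1.05 m: A R^(2/3) = 4.429 — too small.
Try y = 1.23 m: A R^(2/3) = 5.831 — matches.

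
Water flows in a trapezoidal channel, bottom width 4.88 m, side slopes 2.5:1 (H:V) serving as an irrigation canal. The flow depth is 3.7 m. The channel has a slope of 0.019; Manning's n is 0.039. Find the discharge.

Q = 304 m³/s

With bottom width b = 4.88 m and side slope z = 2.5: A = (b + zy)y = (4.88 + 2.5×3.7)×3.7 = 52.28 m²; P = b + 2y√(1+z²) = 4.88 + 2×3.7×2.693 = 24.81 m.
Hydraulic radius R = A/P = 52.28/24.81 = 2.108 m.
Manning's equation: Q = (1/n) A R^(2/3) S^(1/2) = (1/0.039) × 52.28 × 2.108^(2/3) × 0.019^(1/2) = 304 m³/s.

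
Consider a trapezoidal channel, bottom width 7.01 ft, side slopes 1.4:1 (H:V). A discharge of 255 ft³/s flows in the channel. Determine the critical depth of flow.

At critical depth, Q² T / (g A³) = 1, i.e. A³/T = Q²/g = 255²/32.2 = 2019.
Try y = 2.48 ft: A³/T = 1259 — low.
Try y = 3.26 ft: A³/T = 3329 — high.
Try y = 2.84 ft: A³/T = 2030 — close enough.

y_c = 2.84 ft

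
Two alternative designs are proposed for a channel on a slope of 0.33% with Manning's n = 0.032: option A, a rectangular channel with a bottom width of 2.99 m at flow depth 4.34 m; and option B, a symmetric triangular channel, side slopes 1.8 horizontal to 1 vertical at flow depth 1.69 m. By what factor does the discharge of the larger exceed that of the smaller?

Channel A: Flow area A = b·y = 2.99 × 4.34 = 12.98 m². Wetted perimeter P = b + 2y = 2.99 + 2×4.34 = 11.67 m. Hydraulic radius R = A/P = 12.98/11.67 = 1.112 m. Q_A = (1/0.032)·12.98·1.112^(2/3)·√0.0033 = 25 m³/s.
Channel B: For a triangular section with side slope z = 1.8: A = zy² = 1.8×1.69² = 5.141 m²; P = 2y√(1+z²) = 2×1.69×2.059 = 6.96 m. Hydraulic radius R = A/P = 5.141/6.96 = 0.7387 m. Q_B = (1/0.032)·5.141·0.7387^(2/3)·√0.0033 = 7.541 m³/s.
The larger discharge is 25 m³/s and the smaller is 7.541 m³/s; the ratio is 3.32.

3.32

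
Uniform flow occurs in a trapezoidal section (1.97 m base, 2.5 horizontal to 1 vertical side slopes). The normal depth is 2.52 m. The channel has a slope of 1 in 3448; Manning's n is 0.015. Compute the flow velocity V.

V = 1.38 m/s

With bottom width b = 1.97 m and side slope z = 2.5: A = (b + zy)y = (1.97 + 2.5×2.52)×2.52 = 20.84 m²; P = b + 2y√(1+z²) = 1.97 + 2×2.52×2.693 = 15.54 m.
Hydraulic radius R = A/P = 20.84/15.54 = 1.341 m.
From Manning's equation, V = (1/n) R^(2/3) S^(1/2) = (1/0.015) × 1.341^(2/3) × 0.00029^(1/2) = 1.38 m/s.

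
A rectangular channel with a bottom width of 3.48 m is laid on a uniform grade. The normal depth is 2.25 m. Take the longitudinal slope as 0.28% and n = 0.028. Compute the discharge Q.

Flow area A = b·y = 3.48 × 2.25 = 7.83 m². Wetted perimeter P = b + 2y = 3.48 + 2×2.25 = 7.98 m.
Hydraulic radius R = A/P = 7.83/7.98 = 0.9812 m.
Manning's equation: Q = (1/n) A R^(2/3) S^(1/2) = (1/0.028) × 7.83 × 0.9812^(2/3) × 0.0028^(1/2) = 14.6 m³/s.

Q = 14.6 m³/s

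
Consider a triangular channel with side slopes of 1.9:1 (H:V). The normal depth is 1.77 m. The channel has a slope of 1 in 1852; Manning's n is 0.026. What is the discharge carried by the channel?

For a triangular section with side slope z = 1.9: A = zy² = 1.9×1.77² = 5.953 m²; P = 2y√(1+z²) = 2×1.77×2.147 = 7.601 m.
Hydraulic radius R = A/P = 5.953/7.601 = 0.7832 m.
Manning's equation: Q = (1/n) A R^(2/3) S^(1/2) = (1/0.026) × 5.953 × 0.7832^(2/3) × 0.00054^(1/2) = 4.52 m³/s.

Q = 4.52 m³/s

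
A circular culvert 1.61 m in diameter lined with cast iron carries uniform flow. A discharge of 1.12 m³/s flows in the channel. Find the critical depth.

y_c = 0.526 m

At critical depth, Q² T / (g A³) = 1, i.e. A³/T = Q²/g = 1.12²/9.81 = 0.1279.
At y = 0.363 m: A³/T = 0.03022 — short.
At y = 0.642 m: A³/T = 0.2755 — over.
At y = 0.526 m: A³/T = 0.1278 — close enough.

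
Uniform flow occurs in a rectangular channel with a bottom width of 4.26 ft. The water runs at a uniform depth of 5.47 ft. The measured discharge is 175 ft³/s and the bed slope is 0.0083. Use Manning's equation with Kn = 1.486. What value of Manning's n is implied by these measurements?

Flow area A = b·y = 4.26 × 5.47 = 23.3 ft². Wetted perimeter P = b + 2y = 4.26 + 2×5.47 = 15.2 ft.
Hydraulic radius R = A/P = 23.3/15.2 = 1.533 ft.
Rearranging Manning's equation: n = (1.486/Q) A R^(2/3) S^(1/2) = (1.486/175) × 23.3 × 1.533^(2/3) × √0.0083 = 0.024.

n = 0.024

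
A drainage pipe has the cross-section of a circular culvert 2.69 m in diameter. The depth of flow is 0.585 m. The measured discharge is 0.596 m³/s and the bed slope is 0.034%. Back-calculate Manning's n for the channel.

For a circular section of diameter D = 2.69 m at depth y = 0.585 m, the central angle is θ = 2 arccos(1 − 2y/D) = 1.941 rad. Then A = (D²/8)(θ − sin θ) = 0.9119 m² and P = Dθ/2 = 2.61 m.
Hydraulic radius R = A/P = 0.9119/2.61 = 0.3494 m.
Rearranging Manning's equation: n = (1/Q) A R^(2/3) S^(1/2) = (1/0.596) × 0.9119 × 0.3494^(2/3) × √0.00034 = 0.014.

n = 0.014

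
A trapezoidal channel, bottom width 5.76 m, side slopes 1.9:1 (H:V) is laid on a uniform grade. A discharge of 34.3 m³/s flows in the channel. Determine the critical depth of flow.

y_c = 1.32 m

At critical depth, Q² T / (g A³) = 1, i.e. A³/T = Q²/g = 34.3²/9.81 = 119.9.
At y = 1.53 m: A³/T = 201.5 — high.
At y = 1.32 m: A³/T = 120.6 — ≈ 119.9.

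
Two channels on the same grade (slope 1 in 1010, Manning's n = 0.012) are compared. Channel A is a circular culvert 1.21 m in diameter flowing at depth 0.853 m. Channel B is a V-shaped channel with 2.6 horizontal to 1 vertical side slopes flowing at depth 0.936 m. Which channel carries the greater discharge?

channel B

Channel A: For a circular section of diameter D = 1.21 m at depth y = 0.853 m, the central angle is θ = 2 arccos(1 − 2y/D) = 3.986 rad. Then A = (D²/8)(θ − sin θ) = 0.8664 m² and P = Dθ/2 = 2.412 m. Hydraulic radius R = A/P = 0.8664/2.412 = 0.3592 m. Q_A = (1/0.012)·0.8664·0.3592^(2/3)·√0.0009901 = 1.148 m³/s.
Channel B: For a triangular section with side slope z = 2.6: A = zy² = 2.6×0.936² = 2.278 m²; P = 2y√(1+z²) = 2×0.936×2.786 = 5.215 m. Hydraulic radius R = A/P = 2.278/5.215 = 0.4368 m. Q_B = (1/0.012)·2.278·0.4368^(2/3)·√0.0009901 = 3.439 m³/s.
Q_A = 1.148 m³/s vs Q_B = 3.439 m³/s, so channel B carries more.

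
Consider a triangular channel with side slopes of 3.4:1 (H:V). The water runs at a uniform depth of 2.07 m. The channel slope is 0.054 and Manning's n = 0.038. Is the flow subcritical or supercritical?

For a triangular section with side slope z = 3.4: A = zy² = 3.4×2.07² = 14.57 m²; P = 2y√(1+z²) = 2×2.07×3.544 = 14.67 m.
Hydraulic radius R = A/P = 14.57/14.67 = 0.9929 m.
V = (1/n) R^(2/3) √S = (1/0.038) × 0.9929^(2/3) × √0.054 = 6.086 m/s. Hydraulic depth D_h = A/T = 14.57/14.08 = 1.035 m.
Froude number Fr = V/√(g·D_h) = 6.086/√(9.81×1.035) = 1.91, which is greater than 1, so the flow is supercritical.

supercritical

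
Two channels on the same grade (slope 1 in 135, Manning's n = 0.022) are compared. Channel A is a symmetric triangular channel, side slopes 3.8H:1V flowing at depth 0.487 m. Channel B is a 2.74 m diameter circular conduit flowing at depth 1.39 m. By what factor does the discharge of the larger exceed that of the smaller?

Channel A: For a triangular section with side slope z = 3.8: A = zy² = 3.8×0.487² = 0.9012 m²; P = 2y√(1+z²) = 2×0.487×3.929 = 3.827 m. Hydraulic radius R = A/P = 0.9012/3.827 = 0.2355 m. Q_A = (1/0.022)·0.9012·0.2355^(2/3)·√0.007407 = 1.344 m³/s.
Channel B: For a circular section of diameter D = 2.74 m at depth y = 1.39 m, the central angle is θ = 2 arccos(1 − 2y/D) = 3.171 rad. Then A = (D²/8)(θ − sin θ) = 3.003 m² and P = Dθ/2 = 4.344 m. Hydraulic radius R = A/P = 3.003/4.344 = 0.6913 m. Q_B = (1/0.022)·3.003·0.6913^(2/3)·√0.007407 = 9.185 m³/s.
The larger discharge is 9.185 m³/s and the smaller is 1.344 m³/s; the ratio is 6.83.

6.83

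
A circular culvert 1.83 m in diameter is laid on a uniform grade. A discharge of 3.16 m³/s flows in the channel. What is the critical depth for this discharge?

At critical depth, Q² T / (g A³) = 1, i.e. A³/T = Q²/g = 3.16²/9.81 = 1.018.
Try y = 0.637 m: A³/T = 0.3097 — short.
Try y = 1.04 m: A³/T = 2.027 — over.
Try y = 0.868 m: A³/T = 1.016 — ≈ 1.018.

y_c = 0.868 m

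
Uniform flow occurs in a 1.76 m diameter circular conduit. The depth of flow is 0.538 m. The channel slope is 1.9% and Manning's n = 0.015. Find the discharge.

Q = 2.63 m³/s

For a circular section of diameter D = 1.76 m at depth y = 0.538 m, the central angle is θ = 2 arccos(1 − 2y/D) = 2.343 rad. Then A = (D²/8)(θ − sin θ) = 0.63 m² and P = Dθ/2 = 2.062 m.
Hydraulic radius R = A/P = 0.63/2.062 = 0.3055 m.
Manning's equation: Q = (1/n) A R^(2/3) S^(1/2) = (1/0.015) × 0.63 × 0.3055^(2/3) × 0.019^(1/2) = 2.63 m³/s.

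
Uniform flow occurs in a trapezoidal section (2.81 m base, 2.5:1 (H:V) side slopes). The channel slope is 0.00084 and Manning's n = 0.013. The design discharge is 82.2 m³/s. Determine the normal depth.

y_n = 2.81 m

Manning's equation rearranged: A R^(2/3) = nQ / (1·√S) = 0.013 × 82.2 / (√0.00084) = 36.87.
Try y = 2.51 m: A R^(2/3) = 28.49 — low.
Try y = 3.43 m: A R^(2/3) = 58.53 — high.
Try y = 2.81 m: A R^(2/3) = 36.86 — matches.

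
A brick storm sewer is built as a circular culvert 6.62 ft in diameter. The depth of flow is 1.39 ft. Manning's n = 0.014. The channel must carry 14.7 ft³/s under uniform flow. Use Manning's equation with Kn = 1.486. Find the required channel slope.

For a circular section of diameter D = 6.62 ft at depth y = 1.39 ft, the central angle is θ = 2 arccos(1 − 2y/D) = 1.904 rad. Then A = (D²/8)(θ − sin θ) = 5.253 ft² and P = Dθ/2 = 6.302 ft.
Hydraulic radius R = A/P = 5.253/6.302 = 0.8336 ft.
From Manning's equation, S = [nQ / (1.486 A R^(2/3))]² = [0.014 × 14.7 / (1.486 × 5.253 × 0.8336^(2/3))]² = 0.000886.

S = 0.000886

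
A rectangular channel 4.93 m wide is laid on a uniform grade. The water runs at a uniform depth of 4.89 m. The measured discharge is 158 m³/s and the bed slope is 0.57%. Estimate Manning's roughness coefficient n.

Flow area A = b·y = 4.93 × 4.89 = 24.11 m². Wetted perimeter P = b + 2y = 4.93 + 2×4.89 = 14.71 m.
Hydraulic radius R = A/P = 24.11/14.71 = 1.639 m.
Rearranging Manning's equation: n = (1/Q) A R^(2/3) S^(1/2) = (1/158) × 24.11 × 1.639^(2/3) × √0.0057 = 0.016.

n = 0.016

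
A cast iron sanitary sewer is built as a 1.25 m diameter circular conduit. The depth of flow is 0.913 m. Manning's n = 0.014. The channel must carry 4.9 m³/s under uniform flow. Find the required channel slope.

For a circular section of diameter D = 1.25 m at depth y = 0.913 m, the central angle is θ = 2 arccos(1 − 2y/D) = 4.099 rad. Then A = (D²/8)(θ − sin θ) = 0.9604 m² and P = Dθ/2 = 2.562 m.
Hydraulic radius R = A/P = 0.9604/2.562 = 0.3749 m.
From Manning's equation, S = [nQ / (1 A R^(2/3))]² = [0.014 × 4.9 / (1 × 0.9604 × 0.3749^(2/3))]² = 0.0189.

S = 0.0189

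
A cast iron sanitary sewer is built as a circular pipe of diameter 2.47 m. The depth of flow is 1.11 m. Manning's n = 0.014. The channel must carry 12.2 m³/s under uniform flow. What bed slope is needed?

For a circular section of diameter D = 2.47 m at depth y = 1.11 m, the central angle is θ = 2 arccos(1 − 2y/D) = 2.939 rad. Then A = (D²/8)(θ − sin θ) = 2.088 m² and P = Dθ/2 = 3.629 m.
Hydraulic radius R = A/P = 2.088/3.629 = 0.5752 m.
From Manning's equation, S = [nQ / (1 A R^(2/3))]² = [0.014 × 12.2 / (1 × 2.088 × 0.5752^(2/3))]² = 0.014.

S = 0.014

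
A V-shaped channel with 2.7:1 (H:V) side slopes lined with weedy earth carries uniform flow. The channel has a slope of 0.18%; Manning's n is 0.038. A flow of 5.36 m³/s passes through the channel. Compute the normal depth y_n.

y_n = 1.5 m

Manning's equation rearranged: A R^(2/3) = nQ / (1·√S) = 0.038 × 5.36 / (√0.0018) = 4.801.
Try y = 1.83 m: A R^(2/3) = 8.165 — high.
Try y = 1.1 m: A R^(2/3) = 2.101 — low.
Try y = 1.5 m: A R^(2/3) = 4.804 — matches.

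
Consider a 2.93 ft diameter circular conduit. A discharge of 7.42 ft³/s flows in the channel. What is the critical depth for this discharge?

At critical depth, Q² T / (g A³) = 1, i.e. A³/T = Q²/g = 7.42²/32.2 = 1.71.
Trying y = 1.08 ft: A³/T = 4.063 — high.
Trying y = 0.863 ft: A³/T = 1.708 — matches.

y_c = 0.863 ft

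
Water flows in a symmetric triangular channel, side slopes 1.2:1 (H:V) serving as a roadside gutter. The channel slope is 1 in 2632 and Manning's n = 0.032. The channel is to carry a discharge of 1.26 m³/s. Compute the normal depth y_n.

Manning's equation rearranged: A R^(2/3) = nQ / (1·√S) = 0.032 × 1.26 / (√0.0003799) = 2.069.
Trying y = 1.7 m: A R^(2/3) = 2.61 — over.
Trying y = 1.26 m: A R^(2/3) = 1.174 — short.
Trying y = 1.56 m: A R^(2/3) = 2.076 — ≈ 2.069.

y_n = 1.56 m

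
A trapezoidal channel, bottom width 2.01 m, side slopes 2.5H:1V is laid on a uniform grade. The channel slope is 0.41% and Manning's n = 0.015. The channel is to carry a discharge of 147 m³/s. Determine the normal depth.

y_n = 2.86 m

Manning's equation rearranged: A R^(2/3) = nQ / (1·√S) = 0.015 × 147 / (√0.0041) = 34.44.
Trying y = 2.2 m: A R^(2/3) = 18.58 — low.
Trying y = 3.1 m: A R^(2/3) = 41.69 — high.
Trying y = 2.86 m: A R^(2/3) = 34.4 — close enough.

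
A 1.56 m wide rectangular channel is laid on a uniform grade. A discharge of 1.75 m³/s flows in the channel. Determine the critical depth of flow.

For a rectangular channel, critical depth y_c = (q²/g)^(1/3) where q = Q/b = 1.75/1.56 = 1.122 m²/s.
So y_c = (1.122²/9.81)^(1/3) = 0.504 m.

y_c = 0.504 m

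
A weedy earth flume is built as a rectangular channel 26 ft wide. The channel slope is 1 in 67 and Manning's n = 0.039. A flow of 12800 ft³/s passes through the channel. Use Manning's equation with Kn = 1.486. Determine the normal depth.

y_n = 25.2 ft

Manning's equation rearranged: A R^(2/3) = nQ / (1.486·√S) = 0.039 × 12800 / (1.486 × √0.01493) = 2750.
Trying y = 17.6 ft: A R^(2/3) = 1750 — low.
Trying y = 28 ft: A R^(2/3) = 3121 — high.
Trying y = 25.2 ft: A R^(2/3) = 2745 — matches.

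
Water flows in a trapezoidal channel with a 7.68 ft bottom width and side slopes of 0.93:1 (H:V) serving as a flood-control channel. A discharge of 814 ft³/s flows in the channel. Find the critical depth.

At critical depth, Q² T / (g A³) = 1, i.e. A³/T = Q²/g = 814²/32.2 = 20580.
At y = 6.76 ft: A³/T = 41560 — high.
At y = 4.58 ft: A³/T = 10090 — low.
At y = 5.59 ft: A³/T = 20640 — ≈ 20580.

y_c = 5.59 ft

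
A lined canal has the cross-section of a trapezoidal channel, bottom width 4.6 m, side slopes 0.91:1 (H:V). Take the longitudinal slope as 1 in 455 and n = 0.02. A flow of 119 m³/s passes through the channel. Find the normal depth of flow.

Manning's equation rearranged: A R^(2/3) = nQ / (1·√S) = 0.02 × 119 / (√0.002198) = 50.77.
At y = 4.32 m: A R^(2/3) = 63.54 — too large.
At y = 2.9 m: A R^(2/3) = 29.75 — too small.
At y = 3.85 m: A R^(2/3) = 50.81 — ≈ 50.77.

y_n = 3.85 m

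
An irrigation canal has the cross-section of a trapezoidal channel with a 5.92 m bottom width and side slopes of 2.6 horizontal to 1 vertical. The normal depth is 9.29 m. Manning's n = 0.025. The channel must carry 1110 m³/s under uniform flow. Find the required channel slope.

With bottom width b = 5.92 m and side slope z = 2.6: A = (b + zy)y = (5.92 + 2.6×9.29)×9.29 = 279.4 m²; P = b + 2y√(1+z²) = 5.92 + 2×9.29×2.786 = 57.68 m.
Hydraulic radius R = A/P = 279.4/57.68 = 4.844 m.
From Manning's equation, S = [nQ / (1 A R^(2/3))]² = [0.025 × 1110 / (1 × 279.4 × 4.844^(2/3))]² = 0.0012.

S = 0.0012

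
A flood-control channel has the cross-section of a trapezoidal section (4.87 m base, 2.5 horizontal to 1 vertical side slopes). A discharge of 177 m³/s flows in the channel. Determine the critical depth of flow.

y_c = 3.16 m

At critical depth, Q² T / (g A³) = 1, i.e. A³/T = Q²/g = 177²/9.81 = 3194.
At y = 3.85 m: A³/T = 7205 — too large.
At y = 3.16 m: A³/T = 3179 — close enough.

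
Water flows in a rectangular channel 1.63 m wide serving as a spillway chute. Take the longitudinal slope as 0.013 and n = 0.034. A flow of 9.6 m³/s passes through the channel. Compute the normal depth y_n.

y_n = 2.44 m

Manning's equation rearranged: A R^(2/3) = nQ / (1·√S) = 0.034 × 9.6 / (√0.013) = 2.863.
At y = 2.91 m: A R^(2/3) = 3.51 — high.
At y = 1.8 m: A R^(2/3) = 1.996 — low.
At y = 2.44 m: A R^(2/3) = 2.864 — close enough.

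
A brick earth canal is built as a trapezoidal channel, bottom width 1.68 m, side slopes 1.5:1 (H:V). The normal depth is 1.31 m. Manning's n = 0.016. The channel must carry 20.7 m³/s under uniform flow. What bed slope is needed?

With bottom width b = 1.68 m and side slope z = 1.5: A = (b + zy)y = (1.68 + 1.5×1.31)×1.31 = 4.775 m²; P = b + 2y√(1+z²) = 1.68 + 2×1.31×1.803 = 6.403 m.
Hydraulic radius R = A/P = 4.775/6.403 = 0.7457 m.
From Manning's equation, S = [nQ / (1 A R^(2/3))]² = [0.016 × 20.7 / (1 × 4.775 × 0.7457^(2/3))]² = 0.00711.

S = 0.00711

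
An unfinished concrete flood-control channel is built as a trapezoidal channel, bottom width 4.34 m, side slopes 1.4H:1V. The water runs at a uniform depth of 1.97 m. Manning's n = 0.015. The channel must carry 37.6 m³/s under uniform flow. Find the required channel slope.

S = 0.0012

With bottom width b = 4.34 m and side slope z = 1.4: A = (b + zy)y = (4.34 + 1.4×1.97)×1.97 = 13.98 m²; P = b + 2y√(1+z²) = 4.34 + 2×1.97×1.72 = 11.12 m.
Hydraulic radius R = A/P = 13.98/11.12 = 1.258 m.
From Manning's equation, S = [nQ / (1 A R^(2/3))]² = [0.015 × 37.6 / (1 × 13.98 × 1.258^(2/3))]² = 0.0012.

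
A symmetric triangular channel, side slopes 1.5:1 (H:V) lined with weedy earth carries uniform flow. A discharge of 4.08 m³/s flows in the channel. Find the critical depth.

y_c = 1.09 m

At critical depth, Q² T / (g A³) = 1, i.e. A³/T = Q²/g = 4.08²/9.81 = 1.697.
At y = 0.914 m: A³/T = 0.7176 — too small.
At y = 1.23 m: A³/T = 3.167 — too large.
At y = 1.09 m: A³/T = 1.731 — close enough.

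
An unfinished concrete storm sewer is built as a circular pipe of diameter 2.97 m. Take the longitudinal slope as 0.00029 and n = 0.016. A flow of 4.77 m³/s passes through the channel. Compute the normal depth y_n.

Manning's equation rearranged: A R^(2/3) = nQ / (1·√S) = 0.016 × 4.77 / (√0.00029) = 4.482.
Try y = 2.18 m: A R^(2/3) = 5.049 — too large.
Try y = 1.71 m: A R^(2/3) = 3.58 — too small.
Try y = 1.99 m: A R^(2/3) = 4.484 — matches.

y_n = 1.99 m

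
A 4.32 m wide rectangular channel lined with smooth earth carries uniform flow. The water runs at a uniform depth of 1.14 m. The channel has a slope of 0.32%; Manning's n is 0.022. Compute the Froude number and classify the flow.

subcritical

Flow area A = b·y = 4.32 × 1.14 = 4.925 m². Wetted perimeter P = b + 2y = 4.32 + 2×1.14 = 6.6 m.
Hydraulic radius R = A/P = 4.925/6.6 = 0.7462 m.
V = (1/n) R^(2/3) √S = (1/0.022) × 0.7462^(2/3) × √0.0032 = 2.115 m/s. Hydraulic depth D_h = A/T = 4.925/4.32 = 1.14 m.
Froude number Fr = V/√(g·D_h) = 2.115/√(9.81×1.14) = 0.633, which is less than 1, so the flow is subcritical.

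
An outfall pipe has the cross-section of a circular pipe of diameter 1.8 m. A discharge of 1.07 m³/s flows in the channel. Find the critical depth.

At critical depth, Q² T / (g A³) = 1, i.e. A³/T = Q²/g = 1.07²/9.81 = 0.1167.
At y = 0.612 m: A³/T = 0.2604 — high.
At y = 0.497 m: A³/T = 0.1163 — ≈ 0.1167.

y_c = 0.497 m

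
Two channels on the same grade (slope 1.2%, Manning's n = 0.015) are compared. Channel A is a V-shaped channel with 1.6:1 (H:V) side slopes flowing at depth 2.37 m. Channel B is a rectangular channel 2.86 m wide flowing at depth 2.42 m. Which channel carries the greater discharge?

Channel A: For a triangular section with side slope z = 1.6: A = zy² = 1.6×2.37² = 8.987 m²; P = 2y√(1+z²) = 2×2.37×1.887 = 8.943 m. Hydraulic radius R = A/P = 8.987/8.943 = 1.005 m. Q_A = (1/0.015)·8.987·1.005^(2/3)·√0.012 = 65.85 m³/s.
Channel B: Flow area A = b·y = 2.86 × 2.42 = 6.921 m². Wetted perimeter P = b + 2y = 2.86 + 2×2.42 = 7.7 m. Hydraulic radius R = A/P = 6.921/7.7 = 0.8989 m. Q_B = (1/0.015)·6.921·0.8989^(2/3)·√0.012 = 47.08 m³/s.
Q_A = 65.85 m³/s vs Q_B = 47.08 m³/s, so channel A carries more.

channel A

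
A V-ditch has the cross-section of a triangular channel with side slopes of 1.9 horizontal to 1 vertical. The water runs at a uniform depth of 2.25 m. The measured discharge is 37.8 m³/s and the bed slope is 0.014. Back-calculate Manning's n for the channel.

For a triangular section with side slope z = 1.9: A = zy² = 1.9×2.25² = 9.619 m²; P = 2y√(1+z²) = 2×2.25×2.147 = 9.662 m.
Hydraulic radius R = A/P = 9.619/9.662 = 0.9955 m.
Rearranging Manning's equation: n = (1/Q) A R^(2/3) S^(1/2) = (1/37.8) × 9.619 × 0.9955^(2/3) × √0.014 = 0.03.

n = 0.03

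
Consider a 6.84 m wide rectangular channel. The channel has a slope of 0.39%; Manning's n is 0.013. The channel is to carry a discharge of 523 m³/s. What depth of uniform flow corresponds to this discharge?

y_n = 8.74 m

Manning's equation rearranged: A R^(2/3) = nQ / (1·√S) = 0.013 × 523 / (√0.0039) = 108.9.
Try y = 11 m: A R^(2/3) = 142.6 — over.
Try y = 8.74 m: A R^(2/3) = 108.9 — close enough.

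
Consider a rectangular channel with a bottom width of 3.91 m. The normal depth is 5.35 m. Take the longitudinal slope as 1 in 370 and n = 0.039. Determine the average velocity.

V = 1.69 m/s

Flow area A = b·y = 3.91 × 5.35 = 20.92 m². Wetted perimeter P = b + 2y = 3.91 + 2×5.35 = 14.61 m.
Hydraulic radius R = A/P = 20.92/14.61 = 1.432 m.
From Manning's equation, V = (1/n) R^(2/3) S^(1/2) = (1/0.039) × 1.432^(2/3) × 0.002703^(1/2) = 1.69 m/s.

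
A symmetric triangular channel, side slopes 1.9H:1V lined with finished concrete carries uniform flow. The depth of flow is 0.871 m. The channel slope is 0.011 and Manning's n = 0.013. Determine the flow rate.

Q = 6.16 m³/s

For a triangular section with side slope z = 1.9: A = zy² = 1.9×0.871² = 1.441 m²; P = 2y√(1+z²) = 2×0.871×2.147 = 3.74 m.
Hydraulic radius R = A/P = 1.441/3.74 = 0.3854 m.
Manning's equation: Q = (1/n) A R^(2/3) S^(1/2) = (1/0.013) × 1.441 × 0.3854^(2/3) × 0.011^(1/2) = 6.16 m³/s.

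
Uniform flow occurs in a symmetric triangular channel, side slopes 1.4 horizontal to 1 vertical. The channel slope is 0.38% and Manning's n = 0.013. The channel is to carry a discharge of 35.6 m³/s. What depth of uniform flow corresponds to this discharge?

y_n = 2.35 m

Manning's equation rearranged: A R^(2/3) = nQ / (1·√S) = 0.013 × 35.6 / (√0.0038) = 7.508.
At y = 2.88 m: A R^(2/3) = 12.91 — high.
At y = 1.98 m: A R^(2/3) = 4.752 — low.
At y = 2.35 m: A R^(2/3) = 7.504 — ≈ 7.508.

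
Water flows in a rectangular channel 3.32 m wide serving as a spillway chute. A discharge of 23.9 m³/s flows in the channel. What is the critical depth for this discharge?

For a rectangular channel, critical depth y_c = (q²/g)^(1/3) where q = Q/b = 23.9/3.32 = 7.199 m²/s.
So y_c = (7.199²/9.81)^(1/3) = 1.74 m.

y_c = 1.74 m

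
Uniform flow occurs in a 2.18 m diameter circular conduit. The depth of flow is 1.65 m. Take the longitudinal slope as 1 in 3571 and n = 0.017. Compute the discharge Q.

For a circular section of diameter D = 2.18 m at depth y = 1.65 m, the central angle is θ = 2 arccos(1 − 2y/D) = 4.221 rad. Then A = (D²/8)(θ − sin θ) = 3.031 m² and P = Dθ/2 = 4.601 m.
Hydraulic radius R = A/P = 3.031/4.601 = 0.6588 m.
Manning's equation: Q = (1/n) A R^(2/3) S^(1/2) = (1/0.017) × 3.031 × 0.6588^(2/3) × 0.00028^(1/2) = 2.26 m³/s.

Q = 2.26 m³/s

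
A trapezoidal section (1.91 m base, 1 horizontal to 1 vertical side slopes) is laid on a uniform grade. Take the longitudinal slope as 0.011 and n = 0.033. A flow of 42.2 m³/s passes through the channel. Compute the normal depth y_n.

y_n = 2.56 m

Manning's equation rearranged: A R^(2/3) = nQ / (1·√S) = 0.033 × 42.2 / (√0.011) = 13.28.
At y = 2.07 m: A R^(2/3) = 8.57 — low.
At y = 2.56 m: A R^(2/3) = 13.28 — matches.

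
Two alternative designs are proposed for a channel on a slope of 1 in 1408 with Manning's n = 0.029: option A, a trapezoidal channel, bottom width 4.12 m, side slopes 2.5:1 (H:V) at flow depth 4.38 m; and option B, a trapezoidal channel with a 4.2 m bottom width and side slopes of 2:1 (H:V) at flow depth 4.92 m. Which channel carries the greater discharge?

Channel A: With bottom width b = 4.12 m and side slope z = 2.5: A = (b + zy)y = (4.12 + 2.5×4.38)×4.38 = 66.01 m²; P = b + 2y√(1+z²) = 4.12 + 2×4.38×2.693 = 27.71 m. Hydraulic radius R = A/P = 66.01/27.71 = 2.382 m. Q_A = (1/0.029)·66.01·2.382^(2/3)·√0.0007102 = 108.2 m³/s.
Channel B: With bottom width b = 4.2 m and side slope z = 2: A = (b + zy)y = (4.2 + 2×4.92)×4.92 = 69.08 m²; P = b + 2y√(1+z²) = 4.2 + 2×4.92×2.236 = 26.2 m. Hydraulic radius R = A/P = 69.08/26.2 = 2.636 m. Q_B = (1/0.029)·69.08·2.636^(2/3)·√0.0007102 = 121.1 m³/s.
Q_A = 108.2 m³/s vs Q_B = 121.1 m³/s, so channel B carries more.

channel B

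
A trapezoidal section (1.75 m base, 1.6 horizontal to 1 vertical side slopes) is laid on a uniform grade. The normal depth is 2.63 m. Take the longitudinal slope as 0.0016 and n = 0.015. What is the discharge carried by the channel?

Q = 50.8 m³/s

With bottom width b = 1.75 m and side slope z = 1.6: A = (b + zy)y = (1.75 + 1.6×2.63)×2.63 = 15.67 m²; P = b + 2y√(1+z²) = 1.75 + 2×2.63×1.887 = 11.67 m.
Hydraulic radius R = A/P = 15.67/11.67 = 1.342 m.
Manning's equation: Q = (1/n) A R^(2/3) S^(1/2) = (1/0.015) × 15.67 × 1.342^(2/3) × 0.0016^(1/2) = 50.8 m³/s.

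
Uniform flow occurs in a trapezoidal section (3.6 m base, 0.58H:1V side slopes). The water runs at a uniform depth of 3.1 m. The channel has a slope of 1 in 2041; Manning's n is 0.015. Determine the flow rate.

Q = 33.1 m³/s

With bottom width b = 3.6 m and side slope z = 0.58: A = (b + zy)y = (3.6 + 0.58×3.1)×3.1 = 16.73 m²; P = b + 2y√(1+z²) = 3.6 + 2×3.1×1.156 = 10.77 m.
Hydraulic radius R = A/P = 16.73/10.77 = 1.554 m.
Manning's equation: Q = (1/n) A R^(2/3) S^(1/2) = (1/0.015) × 16.73 × 1.554^(2/3) × 0.00049^(1/2) = 33.1 m³/s.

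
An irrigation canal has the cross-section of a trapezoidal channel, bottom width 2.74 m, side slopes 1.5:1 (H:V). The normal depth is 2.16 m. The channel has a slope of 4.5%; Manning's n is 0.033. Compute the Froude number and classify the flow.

supercritical

With bottom width b = 2.74 m and side slope z = 1.5: A = (b + zy)y = (2.74 + 1.5×2.16)×2.16 = 12.92 m²; P = b + 2y√(1+z²) = 2.74 + 2×2.16×1.803 = 10.53 m.
Hydraulic radius R = A/P = 12.92/10.53 = 1.227 m.
V = (1/n) R^(2/3) √S = (1/0.033) × 1.227^(2/3) × √0.045 = 7.367 m/s. Hydraulic depth D_h = A/T = 12.92/9.22 = 1.401 m.
Froude number Fr = V/√(g·D_h) = 7.367/√(9.81×1.401) = 1.99, which is greater than 1, so the flow is supercritical.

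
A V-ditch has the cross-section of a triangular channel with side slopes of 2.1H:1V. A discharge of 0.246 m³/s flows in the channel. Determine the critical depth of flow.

y_c = 0.309 m

At critical depth, Q² T / (g A³) = 1, i.e. A³/T = Q²/g = 0.246²/9.81 = 0.006169.
At y = 0.252 m: A³/T = 0.002241 — short.
At y = 0.309 m: A³/T = 0.006212 — close enough.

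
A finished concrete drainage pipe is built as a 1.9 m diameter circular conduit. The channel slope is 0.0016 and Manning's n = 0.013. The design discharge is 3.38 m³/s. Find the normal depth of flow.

y_n = 1.1 m

Manning's equation rearranged: A R^(2/3) = nQ / (1·√S) = 0.013 × 3.38 / (√0.0016) = 1.099.
Try y = 1.23 m: A R^(2/3) = 1.298 — high.
Try y = 0.832 m: A R^(2/3) = 0.685 — low.
Try y = 1.1 m: A R^(2/3) = 1.097 — close enough.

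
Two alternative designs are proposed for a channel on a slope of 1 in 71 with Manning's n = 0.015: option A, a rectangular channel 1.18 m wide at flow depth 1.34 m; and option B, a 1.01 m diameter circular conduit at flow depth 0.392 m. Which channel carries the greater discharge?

channel A

Channel A: Flow area A = b·y = 1.18 × 1.34 = 1.581 m². Wetted perimeter P = b + 2y = 1.18 + 2×1.34 = 3.86 m. Hydraulic radius R = A/P = 1.581/3.86 = 0.4096 m. Q_A = (1/0.015)·1.581·0.4096^(2/3)·√0.01408 = 6.9 m³/s.
Channel B: For a circular section of diameter D = 1.01 m at depth y = 0.392 m, the central angle is θ = 2 arccos(1 − 2y/D) = 2.69 rad. Then A = (D²/8)(θ − sin θ) = 0.2874 m² and P = Dθ/2 = 1.359 m. Hydraulic radius R = A/P = 0.2874/1.359 = 0.2116 m. Q_B = (1/0.015)·0.2874·0.2116^(2/3)·√0.01408 = 0.8074 m³/s.
Q_A = 6.9 m³/s vs Q_B = 0.8074 m³/s, so channel A carries more.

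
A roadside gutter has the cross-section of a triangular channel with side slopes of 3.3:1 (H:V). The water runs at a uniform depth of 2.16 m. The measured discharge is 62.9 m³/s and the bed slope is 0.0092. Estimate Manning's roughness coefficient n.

n = 0.024

For a triangular section with side slope z = 3.3: A = zy² = 3.3×2.16² = 15.4 m²; P = 2y√(1+z²) = 2×2.16×3.448 = 14.9 m.
Hydraulic radius R = A/P = 15.4/14.9 = 1.034 m.
Rearranging Manning's equation: n = (1/Q) A R^(2/3) S^(1/2) = (1/62.9) × 15.4 × 1.034^(2/3) × √0.0092 = 0.024.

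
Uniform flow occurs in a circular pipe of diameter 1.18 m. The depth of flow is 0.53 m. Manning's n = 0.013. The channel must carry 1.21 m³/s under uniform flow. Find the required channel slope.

S = 0.00611

For a circular section of diameter D = 1.18 m at depth y = 0.53 m, the central angle is θ = 2 arccos(1 − 2y/D) = 2.938 rad. Then A = (D²/8)(θ − sin θ) = 0.4761 m² and P = Dθ/2 = 1.733 m.
Hydraulic radius R = A/P = 0.4761/1.733 = 0.2747 m.
From Manning's equation, S = [nQ / (1 A R^(2/3))]² = [0.013 × 1.21 / (1 × 0.4761 × 0.2747^(2/3))]² = 0.00611.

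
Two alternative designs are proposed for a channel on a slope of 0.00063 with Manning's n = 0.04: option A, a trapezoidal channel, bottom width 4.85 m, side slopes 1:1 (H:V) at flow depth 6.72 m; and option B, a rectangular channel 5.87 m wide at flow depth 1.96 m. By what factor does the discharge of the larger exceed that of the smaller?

13.3

Channel A: With bottom width b = 4.85 m and side slope z = 1: A = (b + zy)y = (4.85 + 1×6.72)×6.72 = 77.75 m²; P = b + 2y√(1+z²) = 4.85 + 2×6.72×1.414 = 23.86 m. Hydraulic radius R = A/P = 77.75/23.86 = 3.259 m. Q_A = (1/0.04)·77.75·3.259^(2/3)·√0.00063 = 107.2 m³/s.
Channel B: Flow area A = b·y = 5.87 × 1.96 = 11.51 m². Wetted perimeter P = b + 2y = 5.87 + 2×1.96 = 9.79 m. Hydraulic radius R = A/P = 11.51/9.79 = 1.175 m. Q_B = (1/0.04)·11.51·1.175^(2/3)·√0.00063 = 8.04 m³/s.
The larger discharge is 107.2 m³/s and the smaller is 8.04 m³/s; the ratio is 13.3.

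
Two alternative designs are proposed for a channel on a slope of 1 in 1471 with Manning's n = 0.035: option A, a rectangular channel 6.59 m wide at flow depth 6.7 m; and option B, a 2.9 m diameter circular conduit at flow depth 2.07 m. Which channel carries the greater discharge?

channel A

Channel A: Flow area A = b·y = 6.59 × 6.7 = 44.15 m². Wetted perimeter P = b + 2y = 6.59 + 2×6.7 = 19.99 m. Hydraulic radius R = A/P = 44.15/19.99 = 2.209 m. Q_A = (1/0.035)·44.15·2.209^(2/3)·√0.0006798 = 55.79 m³/s.
Channel B: For a circular section of diameter D = 2.9 m at depth y = 2.07 m, the central angle is θ = 2 arccos(1 − 2y/D) = 4.025 rad. Then A = (D²/8)(θ − sin θ) = 5.044 m² and P = Dθ/2 = 5.837 m. Hydraulic radius R = A/P = 5.044/5.837 = 0.8642 m. Q_B = (1/0.035)·5.044·0.8642^(2/3)·√0.0006798 = 3.409 m³/s.
Q_A = 55.79 m³/s vs Q_B = 3.409 m³/s, so channel A carries more.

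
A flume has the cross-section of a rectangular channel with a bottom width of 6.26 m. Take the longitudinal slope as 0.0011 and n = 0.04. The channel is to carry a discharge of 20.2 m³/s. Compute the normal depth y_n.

y_n = 2.95 m

Manning's equation rearranged: A R^(2/3) = nQ / (1·√S) = 0.04 × 20.2 / (√0.0011) = 24.36.
At y = 3.73 m: A R^(2/3) = 33.28 — high.
At y = 2.42 m: A R^(2/3) = 18.64 — low.
At y = 2.95 m: A R^(2/3) = 24.4 — ≈ 24.36.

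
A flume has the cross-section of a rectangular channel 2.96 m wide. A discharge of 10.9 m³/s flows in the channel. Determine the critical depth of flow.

y_c = 1.11 m

For a rectangular channel, critical depth y_c = (q²/g)^(1/3) where q = Q/b = 10.9/2.96 = 3.682 m²/s.
So y_c = (3.682²/9.81)^(1/3) = 1.11 m.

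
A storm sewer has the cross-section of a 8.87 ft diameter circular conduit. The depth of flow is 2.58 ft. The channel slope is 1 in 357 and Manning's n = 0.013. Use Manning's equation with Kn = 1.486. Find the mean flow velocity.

V = 7.85 ft/s

For a circular section of diameter D = 8.87 ft at depth y = 2.58 ft, the central angle is θ = 2 arccos(1 − 2y/D) = 2.279 rad. Then A = (D²/8)(θ − sin θ) = 14.94 ft² and P = Dθ/2 = 10.11 ft.
Hydraulic radius R = A/P = 14.94/10.11 = 1.478 ft.
From Manning's equation, V = (1.486/n) R^(2/3) S^(1/2) = (1.486/0.013) × 1.478^(2/3) × 0.002801^(1/2) = 7.85 ft/s.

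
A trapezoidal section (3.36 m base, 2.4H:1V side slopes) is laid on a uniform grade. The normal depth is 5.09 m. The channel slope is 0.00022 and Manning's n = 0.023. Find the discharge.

With bottom width b = 3.36 m and side slope z = 2.4: A = (b + zy)y = (3.36 + 2.4×5.09)×5.09 = 79.28 m²; P = b + 2y√(1+z²) = 3.36 + 2×5.09×2.6 = 29.83 m.
Hydraulic radius R = A/P = 79.28/29.83 = 2.658 m.
Manning's equation: Q = (1/n) A R^(2/3) S^(1/2) = (1/0.023) × 79.28 × 2.658^(2/3) × 0.00022^(1/2) = 98.1 m³/s.

Q = 98.1 m³/s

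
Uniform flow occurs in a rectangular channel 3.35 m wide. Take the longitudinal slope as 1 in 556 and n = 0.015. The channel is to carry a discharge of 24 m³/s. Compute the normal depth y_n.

Manning's equation rearranged: A R^(2/3) = nQ / (1·√S) = 0.015 × 24 / (√0.001799) = 8.489.
Try y = 2.16 m: A R^(2/3) = 6.96 — too small.
Try y = 3.18 m: A R^(2/3) = 11.33 — too large.
Try y = 2.52 m: A R^(2/3) = 8.477 — ≈ 8.489.

y_n = 2.52 m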